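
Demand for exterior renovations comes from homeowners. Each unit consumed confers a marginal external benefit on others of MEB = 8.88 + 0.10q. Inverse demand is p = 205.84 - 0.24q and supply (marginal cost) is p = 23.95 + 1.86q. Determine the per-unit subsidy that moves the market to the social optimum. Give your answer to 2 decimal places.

Social marginal benefit = demand + MEB = 214.72 - 0.14q.
Set SMB = MC: 214.72 - 0.14q = 23.95 + 1.86q → q* = 95.3850.
The Pigouvian subsidy equals MEB at q*: 8.88 + 0.10×95.3850 = 18.4185.

subsidy = 18.42 per unit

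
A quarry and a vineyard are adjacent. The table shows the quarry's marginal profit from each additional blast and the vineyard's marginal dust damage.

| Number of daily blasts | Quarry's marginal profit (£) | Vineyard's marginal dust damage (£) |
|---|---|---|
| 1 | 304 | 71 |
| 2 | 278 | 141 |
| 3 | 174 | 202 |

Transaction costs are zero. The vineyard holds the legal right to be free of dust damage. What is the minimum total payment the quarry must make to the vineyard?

Efficient level: marginal profit ≥ marginal dust damage through level 2, so k* = 2.
With the vineyard holding the right, the quarry must at least compensate total damage at k*: 71 + 141 = 212.

£212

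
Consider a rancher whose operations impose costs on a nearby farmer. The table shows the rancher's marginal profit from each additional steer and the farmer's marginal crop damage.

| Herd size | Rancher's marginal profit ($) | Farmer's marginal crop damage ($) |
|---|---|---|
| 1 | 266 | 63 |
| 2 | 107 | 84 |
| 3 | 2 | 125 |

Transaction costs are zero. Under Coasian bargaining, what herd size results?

2

Bargaining reaches the level where marginal profit last exceeds marginal crop damage.
That holds through level 2 (107 ≥ 84) but not at 3 (2 < 125).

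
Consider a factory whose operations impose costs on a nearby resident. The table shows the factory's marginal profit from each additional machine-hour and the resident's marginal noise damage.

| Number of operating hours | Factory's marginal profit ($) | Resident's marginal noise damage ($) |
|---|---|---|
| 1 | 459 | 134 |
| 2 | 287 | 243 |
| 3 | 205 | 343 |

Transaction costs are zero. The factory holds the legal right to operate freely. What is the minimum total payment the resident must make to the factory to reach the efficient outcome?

$205

Left alone the factory would choose level 3 (marginal profit stays positive).
Efficient level: k* = 2 (marginal profit ≥ marginal noise damage through 2).
The resident must at least cover the factory's forgone profit from cutting 3→2: 205 = 205.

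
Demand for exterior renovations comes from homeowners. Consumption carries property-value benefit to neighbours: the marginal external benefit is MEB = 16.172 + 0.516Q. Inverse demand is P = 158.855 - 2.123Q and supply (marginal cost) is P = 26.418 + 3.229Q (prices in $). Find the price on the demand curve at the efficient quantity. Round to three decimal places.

P = $93.616

Social marginal benefit = demand + MEB = 175.027 - 1.607Q.
Set SMB = MC: 175.027 - 1.607Q = 26.418 + 3.229Q → Q* = 30.7297.
Consumer price on the demand curve at Q*: 158.855 − 2.123×30.7297 = 93.6158.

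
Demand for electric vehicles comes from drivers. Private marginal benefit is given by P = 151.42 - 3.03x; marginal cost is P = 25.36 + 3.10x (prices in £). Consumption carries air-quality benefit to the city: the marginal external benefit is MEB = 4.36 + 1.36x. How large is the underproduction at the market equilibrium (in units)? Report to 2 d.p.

Market equilibrium (private): 25.36 + 3.10x = 151.42 - 3.03x → x_m = 20.5644.
Social marginal benefit = demand + MEB = 155.78 - 1.67x.
Set SMB = MC: 155.78 - 1.67x = 25.36 + 3.10x → x* = 27.3417.
Gap = |20.5644 − 27.3417| = 6.7773.

6.78 units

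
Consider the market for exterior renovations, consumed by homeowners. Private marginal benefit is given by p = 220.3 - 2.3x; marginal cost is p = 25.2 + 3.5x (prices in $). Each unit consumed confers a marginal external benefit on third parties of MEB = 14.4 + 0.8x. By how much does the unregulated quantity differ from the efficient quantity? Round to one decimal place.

8.3 units

Market equilibrium (private): 25.2 + 3.5x = 220.3 - 2.3x → x_m = 33.6379.
Social marginal benefit = demand + MEB = 234.7 - 1.5x.
Set SMB = MC: 234.7 - 1.5x = 25.2 + 3.5x → x* = 41.9000.
Gap = |33.6379 − 41.9000| = 8.2621.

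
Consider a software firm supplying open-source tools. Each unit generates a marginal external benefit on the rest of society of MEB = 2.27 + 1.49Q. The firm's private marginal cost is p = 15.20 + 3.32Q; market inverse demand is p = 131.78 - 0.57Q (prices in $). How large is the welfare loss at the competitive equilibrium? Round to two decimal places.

Market equilibrium (private): 15.20 + 3.32Q = 131.78 - 0.57Q → Q_m = 29.9692.
Social marginal cost = private MC − MEB = 12.93 + 1.83Q.
Set SMC = demand: 12.93 + 1.83Q = 131.78 - 0.57Q → Q* = 49.5208.
The welfare-loss triangle has base |Q_m − Q*| and height MEB(Q_m) (the vertical gap between SMC and demand is zero at Q* and MEB at Q_m).
DWL = ½ × 19.5516 × 46.9240 = 458.7196.

DWL = $458.72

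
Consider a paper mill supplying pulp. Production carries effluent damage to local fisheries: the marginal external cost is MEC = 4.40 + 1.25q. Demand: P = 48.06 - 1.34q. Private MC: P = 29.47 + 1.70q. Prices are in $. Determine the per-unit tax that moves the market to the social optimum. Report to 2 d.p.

tax = $8.53 per unit

Social marginal cost = private MC + MEC = 33.87 + 2.95q.
Set SMC = demand: 33.87 + 2.95q = 48.06 - 1.34q → q* = 3.3077.
The Pigouvian tax equals MEC at q*: 4.40 + 1.25×3.3077 = 8.5346.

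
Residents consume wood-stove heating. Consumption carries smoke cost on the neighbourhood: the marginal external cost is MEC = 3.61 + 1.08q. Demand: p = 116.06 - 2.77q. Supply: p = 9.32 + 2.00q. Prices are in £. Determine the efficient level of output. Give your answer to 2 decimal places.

Social marginal benefit = demand − MEC = 112.45 - 3.85q.
Set SMB = MC: 112.45 - 3.85q = 9.32 + 2.00q → q* = 17.6291.

q* = 17.63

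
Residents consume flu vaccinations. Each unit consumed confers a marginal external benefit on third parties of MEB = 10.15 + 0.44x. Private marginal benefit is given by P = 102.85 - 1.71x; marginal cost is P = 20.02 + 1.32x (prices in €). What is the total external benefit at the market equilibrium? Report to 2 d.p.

Market equilibrium (private): 20.02 + 1.32x = 102.85 - 1.71x → x_m = 27.3366.
Total external benefit = ∫₀^{x_m} (10.15 + 0.44x) dx = 10.15×27.3366 + ½×0.44×27.3366² = 441.8702.

€441.87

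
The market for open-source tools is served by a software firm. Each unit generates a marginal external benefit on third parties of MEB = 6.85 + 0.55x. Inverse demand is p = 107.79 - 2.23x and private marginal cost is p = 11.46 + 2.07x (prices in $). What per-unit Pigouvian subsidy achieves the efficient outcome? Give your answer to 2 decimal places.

Social marginal cost = private MC − MEB = 4.61 + 1.52x.
Set SMC = demand: 4.61 + 1.52x = 107.79 - 2.23x → x* = 27.5147.
The Pigouvian subsidy equals MEB at x*: 6.85 + 0.55×27.5147 = 21.9831.

subsidy = $21.98 per unit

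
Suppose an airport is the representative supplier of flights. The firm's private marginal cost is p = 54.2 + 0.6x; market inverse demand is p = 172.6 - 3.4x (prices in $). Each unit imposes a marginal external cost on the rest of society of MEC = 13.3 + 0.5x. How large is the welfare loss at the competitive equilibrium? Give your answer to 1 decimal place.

DWL = $87.7

Market equilibrium (private): 54.2 + 0.6x = 172.6 - 3.4x → x_m = 29.6000.
Social marginal cost = private MC + MEC = 67.5 + 1.1x.
Set SMC = demand: 67.5 + 1.1x = 172.6 - 3.4x → x* = 23.3556.
The loss is the area between SMC and demand from x* to x_m; with linear curves that's a triangle of height MEC(x_m).
DWL = ½ × 6.2444 × 28.1000 = 87.7338.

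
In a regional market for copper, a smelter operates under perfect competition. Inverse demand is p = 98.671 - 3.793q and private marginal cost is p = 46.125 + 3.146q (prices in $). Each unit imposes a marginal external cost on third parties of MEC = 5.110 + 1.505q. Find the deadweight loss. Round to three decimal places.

DWL = $16.134

Market equilibrium (private): 46.125 + 3.146q = 98.671 - 3.793q → q_m = 7.5726.
Social marginal cost = private MC + MEC = 51.235 + 4.651q.
Set SMC = demand: 51.235 + 4.651q = 98.671 - 3.793q → q* = 5.6177.
Between q* and q_m the wedge SMC − demand runs linearly from 0 to MEC(q_m), so the loss is a triangle.
DWL = ½ × 1.9549 × 16.5067 = 16.1345.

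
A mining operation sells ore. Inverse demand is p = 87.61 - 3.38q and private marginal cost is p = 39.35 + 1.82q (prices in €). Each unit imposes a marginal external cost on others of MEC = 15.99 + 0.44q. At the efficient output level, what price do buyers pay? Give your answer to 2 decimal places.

Social marginal cost = private MC + MEC = 55.34 + 2.26q.
Set SMC = demand: 55.34 + 2.26q = 87.61 - 3.38q → q* = 5.7216.
Consumer price on the demand curve at q*: 87.61 − 3.38×5.7216 = 68.2710.

P = €68.27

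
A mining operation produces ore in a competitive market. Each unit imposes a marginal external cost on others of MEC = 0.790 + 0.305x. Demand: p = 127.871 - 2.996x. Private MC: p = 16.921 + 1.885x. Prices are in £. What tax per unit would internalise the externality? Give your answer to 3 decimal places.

Social marginal cost = private MC + MEC = 17.711 + 2.190x.
Set SMC = demand: 17.711 + 2.190x = 127.871 - 2.996x → x* = 21.2418.
The Pigouvian tax equals MEC at x*: 0.790 + 0.305×21.2418 = 7.2687.

tax = £7.269 per unit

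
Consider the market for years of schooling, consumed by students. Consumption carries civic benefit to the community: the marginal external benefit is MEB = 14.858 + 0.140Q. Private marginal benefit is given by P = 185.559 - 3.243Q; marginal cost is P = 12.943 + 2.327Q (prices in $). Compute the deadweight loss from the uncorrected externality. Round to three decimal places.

DWL = $33.933

Market equilibrium (private): 12.943 + 2.327Q = 185.559 - 3.243Q → Q_m = 30.9903.
Social marginal benefit = demand + MEB = 200.417 - 3.103Q.
Set SMB = MC: 200.417 - 3.103Q = 12.943 + 2.327Q → Q* = 34.5256.
Height of the DWL triangle at Q_m is SMB(Q_m) − MC(Q_m) = MEB(Q_m) = 19.1966.
DWL = ½ × 3.5353 × 19.1966 = 33.9329.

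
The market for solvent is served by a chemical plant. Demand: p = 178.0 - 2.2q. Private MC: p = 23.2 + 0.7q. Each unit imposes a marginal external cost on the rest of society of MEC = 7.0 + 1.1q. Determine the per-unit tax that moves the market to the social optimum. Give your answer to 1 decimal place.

tax = 47.6 per unit

Social marginal cost = private MC + MEC = 30.2 + 1.8q.
Set SMC = demand: 30.2 + 1.8q = 178.0 - 2.2q → q* = 36.9500.
The Pigouvian tax equals MEC at q*: 7.0 + 1.1×36.9500 = 47.6450.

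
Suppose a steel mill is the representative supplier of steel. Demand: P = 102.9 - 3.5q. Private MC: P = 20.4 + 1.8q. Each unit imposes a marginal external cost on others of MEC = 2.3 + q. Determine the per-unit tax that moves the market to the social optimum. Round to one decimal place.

tax = 15.0 per unit

Social marginal cost = private MC + MEC = 22.7 + 2.8q.
Set SMC = demand: 22.7 + 2.8q = 102.9 - 3.5q → q* = 12.7302.
The Pigouvian tax equals MEC at q*: 2.3 + 1.0×12.7302 = 15.0302.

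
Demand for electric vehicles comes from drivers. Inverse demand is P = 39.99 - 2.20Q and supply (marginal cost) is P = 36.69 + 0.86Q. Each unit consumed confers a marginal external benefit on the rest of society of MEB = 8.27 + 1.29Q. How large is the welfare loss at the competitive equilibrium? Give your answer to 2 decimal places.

Market equilibrium (private): 36.69 + 0.86Q = 39.99 - 2.20Q → Q_m = 1.0784.
Social marginal benefit = demand + MEB = 48.26 - 0.91Q.
Set SMB = MC: 48.26 - 0.91Q = 36.69 + 0.86Q → Q* = 6.5367.
The welfare-loss triangle has base |Q_m − Q*| and height MEB(Q_m) (the vertical gap between SMB and MC is zero at Q* and MEB at Q_m).
DWL = ½ × 5.4583 × 9.6612 = 26.3669.

DWL = 26.37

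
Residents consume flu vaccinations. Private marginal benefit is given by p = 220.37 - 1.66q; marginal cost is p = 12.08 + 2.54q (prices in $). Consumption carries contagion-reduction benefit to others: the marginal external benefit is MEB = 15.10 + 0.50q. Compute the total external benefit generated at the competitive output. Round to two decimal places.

Market equilibrium (private): 12.08 + 2.54q = 220.37 - 1.66q → q_m = 49.5929.
Total external benefit = ∫₀^{q_m} (15.10 + 0.50q) dq = 15.10×49.5929 + ½×0.50×49.5929² = 1363.7167.

$1363.72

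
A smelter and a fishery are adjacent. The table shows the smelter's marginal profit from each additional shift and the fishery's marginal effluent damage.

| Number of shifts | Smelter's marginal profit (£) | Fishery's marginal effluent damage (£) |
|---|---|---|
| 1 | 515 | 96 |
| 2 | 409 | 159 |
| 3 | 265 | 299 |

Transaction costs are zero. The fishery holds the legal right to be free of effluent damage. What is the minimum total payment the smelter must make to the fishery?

£255

Efficient level: marginal profit ≥ marginal effluent damage through level 2, so k* = 2.
With the fishery holding the right, the smelter must at least compensate total damage at k*: 96 + 159 = 255.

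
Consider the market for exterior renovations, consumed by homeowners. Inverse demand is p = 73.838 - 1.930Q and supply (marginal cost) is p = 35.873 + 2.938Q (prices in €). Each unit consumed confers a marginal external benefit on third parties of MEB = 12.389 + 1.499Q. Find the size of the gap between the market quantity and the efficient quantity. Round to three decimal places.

Market equilibrium (private): 35.873 + 2.938Q = 73.838 - 1.930Q → Q_m = 7.7989.
Social marginal benefit = demand + MEB = 86.227 - 0.431Q.
Set SMB = MC: 86.227 - 0.431Q = 35.873 + 2.938Q → Q* = 14.9463.
Gap = |7.7989 − 14.9463| = 7.1474.

7.147 units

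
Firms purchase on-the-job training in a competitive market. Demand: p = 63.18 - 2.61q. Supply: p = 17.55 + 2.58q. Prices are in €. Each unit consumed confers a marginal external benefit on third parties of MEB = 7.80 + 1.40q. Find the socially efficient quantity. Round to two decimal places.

Social marginal benefit = demand + MEB = 70.98 - 1.21q.
Set SMB = MC: 70.98 - 1.21q = 17.55 + 2.58q → q* = 14.0976.

q* = 14.10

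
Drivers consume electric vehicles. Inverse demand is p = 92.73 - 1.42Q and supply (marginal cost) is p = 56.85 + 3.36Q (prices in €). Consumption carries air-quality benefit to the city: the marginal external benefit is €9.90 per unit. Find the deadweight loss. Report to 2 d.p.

Market equilibrium (private): 56.85 + 3.36Q = 92.73 - 1.42Q → Q_m = 7.5063.
Social marginal benefit = demand + MEB = 102.63 - 1.42Q.
Set SMB = MC: 102.63 - 1.42Q = 56.85 + 3.36Q → Q* = 9.5774.
The loss is the area between SMB and MC from Q* to Q_m; with linear curves that's a triangle of height MEB(Q_m).
DWL = ½ × 2.0711 × 9.9000 = 10.2519.

DWL = €10.25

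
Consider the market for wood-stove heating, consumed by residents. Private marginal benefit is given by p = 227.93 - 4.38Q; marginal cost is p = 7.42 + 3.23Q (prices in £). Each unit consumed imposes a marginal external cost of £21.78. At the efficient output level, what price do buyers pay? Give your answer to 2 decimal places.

P = £113.55

Social marginal benefit = demand − MEC = 206.15 - 4.38Q.
Set SMB = MC: 206.15 - 4.38Q = 7.42 + 3.23Q → Q* = 26.1143.
Consumer price on the demand curve at Q*: 227.93 − 4.38×26.1143 = 113.5494.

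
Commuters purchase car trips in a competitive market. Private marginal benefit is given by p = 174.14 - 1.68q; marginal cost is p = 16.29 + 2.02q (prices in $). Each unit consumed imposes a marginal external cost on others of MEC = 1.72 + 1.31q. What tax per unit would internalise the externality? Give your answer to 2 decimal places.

tax = $42.54 per unit

Social marginal benefit = demand − MEC = 172.42 - 2.99q.
Set SMB = MC: 172.42 - 2.99q = 16.29 + 2.02q → q* = 31.1637.
The Pigouvian tax equals MEC at q*: 1.72 + 1.31×31.1637 = 42.5444.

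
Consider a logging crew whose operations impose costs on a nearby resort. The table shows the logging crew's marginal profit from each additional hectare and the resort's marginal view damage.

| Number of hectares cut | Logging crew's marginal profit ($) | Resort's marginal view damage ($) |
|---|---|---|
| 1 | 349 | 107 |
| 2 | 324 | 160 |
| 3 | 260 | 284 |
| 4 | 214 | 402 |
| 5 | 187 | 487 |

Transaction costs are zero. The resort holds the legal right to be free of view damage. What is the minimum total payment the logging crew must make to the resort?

Efficient level: marginal profit ≥ marginal view damage through level 2, so k* = 2.
With the resort holding the right, the logging crew must at least compensate total damage at k*: 107 + 160 = 267.

$267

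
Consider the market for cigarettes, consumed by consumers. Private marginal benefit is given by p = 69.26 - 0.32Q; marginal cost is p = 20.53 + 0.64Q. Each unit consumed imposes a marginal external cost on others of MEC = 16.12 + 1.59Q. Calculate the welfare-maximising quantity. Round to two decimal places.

Social marginal benefit = demand − MEC = 53.14 - 1.91Q.
Set SMB = MC: 53.14 - 1.91Q = 20.53 + 0.64Q → Q* = 12.7882.

Q* = 12.79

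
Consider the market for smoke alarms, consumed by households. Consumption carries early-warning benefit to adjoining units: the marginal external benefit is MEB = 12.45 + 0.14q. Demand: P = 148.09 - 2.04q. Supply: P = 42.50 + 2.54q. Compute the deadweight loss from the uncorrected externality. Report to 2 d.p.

DWL = 27.68

Market equilibrium (private): 42.50 + 2.54q = 148.09 - 2.04q → q_m = 23.0546.
Social marginal benefit = demand + MEB = 160.54 - 1.90q.
Set SMB = MC: 160.54 - 1.90q = 42.50 + 2.54q → q* = 26.5856.
The welfare-loss triangle has base |q_m − q*| and height MEB(q_m) (the vertical gap between SMB and MC is zero at q* and MEB at q_m).
DWL = ½ × 3.5310 × 15.6776 = 27.6788.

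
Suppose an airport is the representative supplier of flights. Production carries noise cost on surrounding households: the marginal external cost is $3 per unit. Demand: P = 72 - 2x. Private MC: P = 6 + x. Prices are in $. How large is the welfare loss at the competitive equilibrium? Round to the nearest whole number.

DWL = $2

Market equilibrium (private): 6 + x = 72 - 2x → x_m = 22.0000.
Social marginal cost = private MC + MEC = 9 + x.
Set SMC = demand: 9 + x = 72 - 2x → x* = 21.0000.
The welfare-loss triangle has base |x_m − x*| and height MEC(x_m) (the vertical gap between SMC and demand is zero at x* and MEC at x_m).
DWL = ½ × 1.0000 × 3.0000 = 1.5000.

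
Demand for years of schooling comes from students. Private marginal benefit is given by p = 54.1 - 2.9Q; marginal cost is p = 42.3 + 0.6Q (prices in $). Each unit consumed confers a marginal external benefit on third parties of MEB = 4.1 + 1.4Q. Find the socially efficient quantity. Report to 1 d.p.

Social marginal benefit = demand + MEB = 58.2 - 1.5Q.
Set SMB = MC: 58.2 - 1.5Q = 42.3 + 0.6Q → Q* = 7.5714.

Q* = 7.6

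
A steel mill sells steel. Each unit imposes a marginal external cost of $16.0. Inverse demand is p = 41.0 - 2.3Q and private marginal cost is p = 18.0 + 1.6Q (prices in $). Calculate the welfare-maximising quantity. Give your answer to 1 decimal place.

Social marginal cost = private MC + MEC = 34.0 + 1.6Q.
Set SMC = demand: 34.0 + 1.6Q = 41.0 - 2.3Q → Q* = 1.7949.

Q* = 1.8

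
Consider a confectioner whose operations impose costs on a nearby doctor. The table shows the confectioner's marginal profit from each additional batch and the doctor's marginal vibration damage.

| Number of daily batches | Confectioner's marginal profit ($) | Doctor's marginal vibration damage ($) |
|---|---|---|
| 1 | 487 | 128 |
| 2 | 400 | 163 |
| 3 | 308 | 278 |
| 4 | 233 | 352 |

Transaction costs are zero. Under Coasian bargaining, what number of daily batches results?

Bargaining reaches the level where marginal profit last exceeds marginal vibration damage.
That holds through level 3 (308 ≥ 278) but not at 4 (233 < 352).

3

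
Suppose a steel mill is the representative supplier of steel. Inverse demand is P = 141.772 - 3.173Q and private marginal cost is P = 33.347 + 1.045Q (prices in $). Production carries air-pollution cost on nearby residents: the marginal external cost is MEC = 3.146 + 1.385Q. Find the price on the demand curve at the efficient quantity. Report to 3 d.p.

P = $82.152

Social marginal cost = private MC + MEC = 36.493 + 2.430Q.
Set SMC = demand: 36.493 + 2.430Q = 141.772 - 3.173Q → Q* = 18.7898.
Consumer price on the demand curve at Q*: 141.772 − 3.173×18.7898 = 82.1520.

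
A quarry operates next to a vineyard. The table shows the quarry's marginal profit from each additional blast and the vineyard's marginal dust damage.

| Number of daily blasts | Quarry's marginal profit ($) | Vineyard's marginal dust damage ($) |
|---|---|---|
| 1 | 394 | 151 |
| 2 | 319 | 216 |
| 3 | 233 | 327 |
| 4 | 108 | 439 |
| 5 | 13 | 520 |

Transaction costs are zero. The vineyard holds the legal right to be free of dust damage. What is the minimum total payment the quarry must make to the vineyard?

Efficient level: marginal profit ≥ marginal dust damage through level 2, so k* = 2.
With the vineyard holding the right, the quarry must at least compensate total damage at k*: 151 + 216 = 367.

$367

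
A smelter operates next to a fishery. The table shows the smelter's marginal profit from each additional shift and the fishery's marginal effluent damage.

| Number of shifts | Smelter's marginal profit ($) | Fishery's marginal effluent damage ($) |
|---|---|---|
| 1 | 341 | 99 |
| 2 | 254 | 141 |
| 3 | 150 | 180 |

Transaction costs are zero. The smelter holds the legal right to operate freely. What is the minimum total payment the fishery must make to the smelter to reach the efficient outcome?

Left alone the smelter would choose level 3 (marginal profit stays positive).
Efficient level: k* = 2 (marginal profit ≥ marginal effluent damage through 2).
The fishery must at least cover the smelter's forgone profit from cutting 3→2: 150 = 150.

$150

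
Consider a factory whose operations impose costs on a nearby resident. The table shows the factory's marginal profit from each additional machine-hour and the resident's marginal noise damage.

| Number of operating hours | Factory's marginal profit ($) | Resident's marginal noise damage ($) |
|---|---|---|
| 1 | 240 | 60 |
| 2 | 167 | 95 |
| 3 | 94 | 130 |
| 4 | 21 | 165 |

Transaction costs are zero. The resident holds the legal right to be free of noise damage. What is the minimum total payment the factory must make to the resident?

Efficient level: marginal profit ≥ marginal noise damage through level 2, so k* = 2.
With the resident holding the right, the factory must at least compensate total damage at k*: 60 + 95 = 155.

$155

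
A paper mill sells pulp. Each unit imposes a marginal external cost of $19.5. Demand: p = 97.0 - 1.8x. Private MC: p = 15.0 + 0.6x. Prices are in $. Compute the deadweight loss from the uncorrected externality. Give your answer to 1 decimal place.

Market equilibrium (private): 15.0 + 0.6x = 97.0 - 1.8x → x_m = 34.1667.
Social marginal cost = private MC + MEC = 34.5 + 0.6x.
Set SMC = demand: 34.5 + 0.6x = 97.0 - 1.8x → x* = 26.0417.
Between x* and x_m the wedge SMC − demand runs linearly from 0 to MEC(x_m), so the loss is a triangle.
DWL = ½ × 8.1250 × 19.5000 = 79.2188.

DWL = $79.2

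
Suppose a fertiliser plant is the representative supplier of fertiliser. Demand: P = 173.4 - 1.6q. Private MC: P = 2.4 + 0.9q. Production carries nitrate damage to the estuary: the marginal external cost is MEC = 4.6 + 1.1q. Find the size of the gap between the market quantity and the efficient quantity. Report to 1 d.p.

Market equilibrium (private): 2.4 + 0.9q = 173.4 - 1.6q → q_m = 68.4000.
Social marginal cost = private MC + MEC = 7.0 + 2.0q.
Set SMC = demand: 7.0 + 2.0q = 173.4 - 1.6q → q* = 46.2222.
Gap = |68.4000 − 46.2222| = 22.1778.

22.2 units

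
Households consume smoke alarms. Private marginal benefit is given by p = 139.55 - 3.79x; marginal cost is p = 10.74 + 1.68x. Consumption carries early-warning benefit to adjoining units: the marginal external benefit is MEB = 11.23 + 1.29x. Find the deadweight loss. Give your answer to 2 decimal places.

Market equilibrium (private): 10.74 + 1.68x = 139.55 - 3.79x → x_m = 23.5484.
Social marginal benefit = demand + MEB = 150.78 - 2.50x.
Set SMB = MC: 150.78 - 2.50x = 10.74 + 1.68x → x* = 33.5024.
The loss is the area between SMB and MC from x* to x_m; with linear curves that's a triangle of height MEB(x_m).
DWL = ½ × 9.9540 × 41.6075 = 207.0805.

DWL = 207.08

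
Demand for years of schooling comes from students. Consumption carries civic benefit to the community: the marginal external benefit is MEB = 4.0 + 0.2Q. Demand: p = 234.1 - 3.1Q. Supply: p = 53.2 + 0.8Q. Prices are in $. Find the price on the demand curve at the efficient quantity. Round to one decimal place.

Social marginal benefit = demand + MEB = 238.1 - 2.9Q.
Set SMB = MC: 238.1 - 2.9Q = 53.2 + 0.8Q → Q* = 49.9730.
Consumer price on the demand curve at Q*: 234.1 − 3.1×49.9730 = 79.1837.

P = $79.2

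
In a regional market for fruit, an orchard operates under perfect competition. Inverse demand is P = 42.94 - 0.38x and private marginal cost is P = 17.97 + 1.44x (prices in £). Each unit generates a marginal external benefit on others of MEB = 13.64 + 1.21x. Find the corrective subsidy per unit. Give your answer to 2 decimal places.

subsidy = £90.23 per unit

Social marginal cost = private MC − MEB = 4.33 + 0.23x.
Set SMC = demand: 4.33 + 0.23x = 42.94 - 0.38x → x* = 63.2951.
The Pigouvian subsidy equals MEB at x*: 13.64 + 1.21×63.2951 = 90.2271.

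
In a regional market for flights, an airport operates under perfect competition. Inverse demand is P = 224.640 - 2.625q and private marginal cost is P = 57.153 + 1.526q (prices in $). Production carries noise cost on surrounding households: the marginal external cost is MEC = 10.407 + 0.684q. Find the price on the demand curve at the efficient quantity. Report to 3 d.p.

Social marginal cost = private MC + MEC = 67.560 + 2.210q.
Set SMC = demand: 67.560 + 2.210q = 224.640 - 2.625q → q* = 32.4881.
Consumer price on the demand curve at q*: 224.640 − 2.625×32.4881 = 139.3587.

P = $139.359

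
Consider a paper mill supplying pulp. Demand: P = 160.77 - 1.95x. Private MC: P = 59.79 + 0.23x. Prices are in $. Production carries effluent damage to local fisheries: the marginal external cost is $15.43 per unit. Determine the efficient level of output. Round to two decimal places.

x* = 39.24

Social marginal cost = private MC + MEC = 75.22 + 0.23x.
Set SMC = demand: 75.22 + 0.23x = 160.77 - 1.95x → x* = 39.2431.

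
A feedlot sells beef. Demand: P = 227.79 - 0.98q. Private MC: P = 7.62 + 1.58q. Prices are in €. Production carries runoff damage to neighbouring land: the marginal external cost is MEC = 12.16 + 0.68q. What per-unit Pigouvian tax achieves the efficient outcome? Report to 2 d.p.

Social marginal cost = private MC + MEC = 19.78 + 2.26q.
Set SMC = demand: 19.78 + 2.26q = 227.79 - 0.98q → q* = 64.2006.
The Pigouvian tax equals MEC at q*: 12.16 + 0.68×64.2006 = 55.8164.

tax = €55.82 per unit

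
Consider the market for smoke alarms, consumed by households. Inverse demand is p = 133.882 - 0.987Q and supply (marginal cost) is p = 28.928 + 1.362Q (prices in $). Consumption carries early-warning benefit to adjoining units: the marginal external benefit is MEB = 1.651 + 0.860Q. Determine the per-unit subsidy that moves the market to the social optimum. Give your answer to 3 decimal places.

subsidy = $63.223 per unit

Social marginal benefit = demand + MEB = 135.533 - 0.127Q.
Set SMB = MC: 135.533 - 0.127Q = 28.928 + 1.362Q → Q* = 71.5950.
The Pigouvian subsidy equals MEB at Q*: 1.651 + 0.860×71.5950 = 63.2227.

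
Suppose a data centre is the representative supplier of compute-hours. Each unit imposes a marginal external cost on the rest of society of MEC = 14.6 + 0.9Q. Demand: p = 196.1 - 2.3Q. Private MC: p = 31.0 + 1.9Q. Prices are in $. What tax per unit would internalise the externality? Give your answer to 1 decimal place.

Social marginal cost = private MC + MEC = 45.6 + 2.8Q.
Set SMC = demand: 45.6 + 2.8Q = 196.1 - 2.3Q → Q* = 29.5098.
The Pigouvian tax equals MEC at Q*: 14.6 + 0.9×29.5098 = 41.1588.

tax = $41.2 per unit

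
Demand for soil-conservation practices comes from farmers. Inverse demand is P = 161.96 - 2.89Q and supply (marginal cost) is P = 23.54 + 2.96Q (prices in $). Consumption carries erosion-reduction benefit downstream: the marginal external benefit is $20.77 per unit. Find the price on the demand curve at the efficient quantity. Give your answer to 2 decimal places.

P = $83.32

Social marginal benefit = demand + MEB = 182.73 - 2.89Q.
Set SMB = MC: 182.73 - 2.89Q = 23.54 + 2.96Q → Q* = 27.2120.
Consumer price on the demand curve at Q*: 161.96 − 2.89×27.2120 = 83.3173.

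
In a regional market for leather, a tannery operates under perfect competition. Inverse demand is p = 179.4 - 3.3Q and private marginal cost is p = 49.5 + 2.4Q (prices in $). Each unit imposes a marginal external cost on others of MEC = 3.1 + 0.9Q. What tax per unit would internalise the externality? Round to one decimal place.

Social marginal cost = private MC + MEC = 52.6 + 3.3Q.
Set SMC = demand: 52.6 + 3.3Q = 179.4 - 3.3Q → Q* = 19.2121.
The Pigouvian tax equals MEC at Q*: 3.1 + 0.9×19.2121 = 20.3909.

tax = $20.4 per unit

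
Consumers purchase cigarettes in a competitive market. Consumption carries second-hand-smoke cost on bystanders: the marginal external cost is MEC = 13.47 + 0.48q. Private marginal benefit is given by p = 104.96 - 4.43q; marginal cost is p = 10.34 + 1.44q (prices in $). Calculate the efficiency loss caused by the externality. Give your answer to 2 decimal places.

DWL = $35.41

Market equilibrium (private): 10.34 + 1.44q = 104.96 - 4.43q → q_m = 16.1193.
Social marginal benefit = demand − MEC = 91.49 - 4.91q.
Set SMB = MC: 91.49 - 4.91q = 10.34 + 1.44q → q* = 12.7795.
Height of the DWL triangle at q_m is MC(q_m) − SMB(q_m) = MEC(q_m) = 21.2072.
DWL = ½ × 3.3398 × 21.2072 = 35.4139.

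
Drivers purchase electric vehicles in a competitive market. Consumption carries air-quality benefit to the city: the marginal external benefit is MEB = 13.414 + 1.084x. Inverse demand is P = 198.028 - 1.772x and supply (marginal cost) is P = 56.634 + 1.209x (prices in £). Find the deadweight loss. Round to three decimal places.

Market equilibrium (private): 56.634 + 1.209x = 198.028 - 1.772x → x_m = 47.4317.
Social marginal benefit = demand + MEB = 211.442 - 0.688x.
Set SMB = MC: 211.442 - 0.688x = 56.634 + 1.209x → x* = 81.6067.
Between x* and x_m the wedge SMB − MC runs linearly from 0 to MEB(x_m), so the loss is a triangle.
DWL = ½ × 34.1750 × 64.8300 = 1107.7826.

DWL = £1107.783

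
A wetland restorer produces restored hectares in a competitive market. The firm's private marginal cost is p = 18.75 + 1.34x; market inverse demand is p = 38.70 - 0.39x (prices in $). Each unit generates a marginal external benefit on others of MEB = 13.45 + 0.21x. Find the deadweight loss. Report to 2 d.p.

Market equilibrium (private): 18.75 + 1.34x = 38.70 - 0.39x → x_m = 11.5318.
Social marginal cost = private MC − MEB = 5.30 + 1.13x.
Set SMC = demand: 5.30 + 1.13x = 38.70 - 0.39x → x* = 21.9737.
The welfare-loss triangle has base |x_m − x*| and height MEB(x_m) (the vertical gap between SMC and demand is zero at x* and MEB at x_m).
DWL = ½ × 10.4419 × 15.8717 = 82.8654.

DWL = $82.87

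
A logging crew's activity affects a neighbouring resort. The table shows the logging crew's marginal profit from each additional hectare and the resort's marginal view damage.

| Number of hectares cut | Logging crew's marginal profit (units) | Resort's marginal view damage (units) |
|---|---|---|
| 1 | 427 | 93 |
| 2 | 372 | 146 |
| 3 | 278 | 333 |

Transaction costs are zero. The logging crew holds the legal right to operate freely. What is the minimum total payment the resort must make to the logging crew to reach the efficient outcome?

278

Left alone the logging crew would choose level 3 (marginal profit stays positive).
Efficient level: k* = 2 (marginal profit ≥ marginal view damage through 2).
The resort must at least cover the logging crew's forgone profit from cutting 3→2: 278 = 278.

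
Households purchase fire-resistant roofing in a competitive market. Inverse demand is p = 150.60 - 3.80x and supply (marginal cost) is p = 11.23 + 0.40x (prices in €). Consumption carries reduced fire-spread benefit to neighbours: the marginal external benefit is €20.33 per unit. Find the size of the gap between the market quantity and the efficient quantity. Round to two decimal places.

Market equilibrium (private): 11.23 + 0.40x = 150.60 - 3.80x → x_m = 33.1833.
Social marginal benefit = demand + MEB = 170.93 - 3.80x.
Set SMB = MC: 170.93 - 3.80x = 11.23 + 0.40x → x* = 38.0238.
Gap = |33.1833 − 38.0238| = 4.8405.

4.84 units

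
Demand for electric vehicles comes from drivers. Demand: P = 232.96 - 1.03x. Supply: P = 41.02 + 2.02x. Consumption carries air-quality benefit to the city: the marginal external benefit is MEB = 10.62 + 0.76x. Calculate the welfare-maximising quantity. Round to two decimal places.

x* = 88.45

Social marginal benefit = demand + MEB = 243.58 - 0.27x.
Set SMB = MC: 243.58 - 0.27x = 41.02 + 2.02x → x* = 88.4541.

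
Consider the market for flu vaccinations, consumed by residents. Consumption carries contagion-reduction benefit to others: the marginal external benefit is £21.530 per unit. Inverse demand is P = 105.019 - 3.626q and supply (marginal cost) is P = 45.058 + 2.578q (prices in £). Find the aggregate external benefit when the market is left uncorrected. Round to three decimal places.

£208.085

Market equilibrium (private): 45.058 + 2.578q = 105.019 - 3.626q → q_m = 9.6649.
Total external benefit = MEB × q_m = 21.530 × 9.6649 = 208.0853.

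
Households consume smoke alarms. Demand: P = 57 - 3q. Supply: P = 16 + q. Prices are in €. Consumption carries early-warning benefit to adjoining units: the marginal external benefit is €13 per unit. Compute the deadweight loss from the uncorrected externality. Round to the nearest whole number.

Market equilibrium (private): 16 + q = 57 - 3q → q_m = 10.2500.
Social marginal benefit = demand + MEB = 70 - 3q.
Set SMB = MC: 70 - 3q = 16 + q → q* = 13.5000.
The loss is the area between SMB and MC from q* to q_m; with linear curves that's a triangle of height MEB(q_m).
DWL = ½ × 3.2500 × 13.0000 = 21.1250.

DWL = €21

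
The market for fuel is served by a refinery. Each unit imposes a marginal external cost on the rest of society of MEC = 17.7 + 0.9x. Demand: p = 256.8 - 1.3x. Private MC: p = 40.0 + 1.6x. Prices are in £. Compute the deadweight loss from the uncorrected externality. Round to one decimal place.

DWL = £950.3

Market equilibrium (private): 40.0 + 1.6x = 256.8 - 1.3x → x_m = 74.7586.
Social marginal cost = private MC + MEC = 57.7 + 2.5x.
Set SMC = demand: 57.7 + 2.5x = 256.8 - 1.3x → x* = 52.3947.
The loss is the area between SMC and demand from x* to x_m; with linear curves that's a triangle of height MEC(x_m).
DWL = ½ × 22.3639 × 84.9828 = 950.2734.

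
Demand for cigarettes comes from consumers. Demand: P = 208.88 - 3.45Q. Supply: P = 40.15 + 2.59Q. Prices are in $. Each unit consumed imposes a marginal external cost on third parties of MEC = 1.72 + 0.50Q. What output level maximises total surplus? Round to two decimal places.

Q* = 25.54

Social marginal benefit = demand − MEC = 207.16 - 3.95Q.
Set SMB = MC: 207.16 - 3.95Q = 40.15 + 2.59Q → Q* = 25.5367.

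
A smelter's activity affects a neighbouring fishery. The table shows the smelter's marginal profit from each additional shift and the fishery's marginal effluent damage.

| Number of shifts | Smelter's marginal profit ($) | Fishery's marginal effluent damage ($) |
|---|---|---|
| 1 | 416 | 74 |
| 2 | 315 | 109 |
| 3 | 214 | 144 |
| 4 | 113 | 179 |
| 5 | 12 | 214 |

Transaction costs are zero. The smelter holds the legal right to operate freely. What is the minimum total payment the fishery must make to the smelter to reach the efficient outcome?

$125

Left alone the smelter would choose level 5 (marginal profit stays positive).
Efficient level: k* = 3 (marginal profit ≥ marginal effluent damage through 3).
The fishery must at least cover the smelter's forgone profit from cutting 5→3: 113 + 12 = 125.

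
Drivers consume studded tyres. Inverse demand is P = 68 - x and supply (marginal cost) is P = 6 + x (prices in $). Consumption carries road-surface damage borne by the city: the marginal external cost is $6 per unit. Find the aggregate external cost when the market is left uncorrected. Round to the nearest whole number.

Market equilibrium (private): 6 + x = 68 - x → x_m = 31.0000.
Total external cost = MEC × x_m = 6 × 31.0000 = 186.0000.

$186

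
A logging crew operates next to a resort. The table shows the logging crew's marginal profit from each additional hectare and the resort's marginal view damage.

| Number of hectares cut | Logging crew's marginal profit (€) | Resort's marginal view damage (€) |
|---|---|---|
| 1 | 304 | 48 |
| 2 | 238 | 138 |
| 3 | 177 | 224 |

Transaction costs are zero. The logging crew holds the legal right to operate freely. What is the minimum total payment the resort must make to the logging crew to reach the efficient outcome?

Left alone the logging crew would choose level 3 (marginal profit stays positive).
Efficient level: k* = 2 (marginal profit ≥ marginal view damage through 2).
The resort must at least cover the logging crew's forgone profit from cutting 3→2: 177 = 177.

€177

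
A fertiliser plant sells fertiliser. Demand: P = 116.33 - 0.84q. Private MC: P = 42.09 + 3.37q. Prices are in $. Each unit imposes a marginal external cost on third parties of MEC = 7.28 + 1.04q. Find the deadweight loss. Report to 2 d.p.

DWL = $62.51

Market equilibrium (private): 42.09 + 3.37q = 116.33 - 0.84q → q_m = 17.6342.
Social marginal cost = private MC + MEC = 49.37 + 4.41q.
Set SMC = demand: 49.37 + 4.41q = 116.33 - 0.84q → q* = 12.7543.
Between q* and q_m the wedge SMC − demand runs linearly from 0 to MEC(q_m), so the loss is a triangle.
DWL = ½ × 4.8799 × 25.6196 = 62.5105.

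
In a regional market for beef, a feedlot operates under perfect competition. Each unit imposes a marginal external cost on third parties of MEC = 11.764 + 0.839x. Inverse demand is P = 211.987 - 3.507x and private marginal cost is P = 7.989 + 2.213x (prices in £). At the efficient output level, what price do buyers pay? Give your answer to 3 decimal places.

P = £109.202

Social marginal cost = private MC + MEC = 19.753 + 3.052x.
Set SMC = demand: 19.753 + 3.052x = 211.987 - 3.507x → x* = 29.3084.
Consumer price on the demand curve at x*: 211.987 − 3.507×29.3084 = 109.2024.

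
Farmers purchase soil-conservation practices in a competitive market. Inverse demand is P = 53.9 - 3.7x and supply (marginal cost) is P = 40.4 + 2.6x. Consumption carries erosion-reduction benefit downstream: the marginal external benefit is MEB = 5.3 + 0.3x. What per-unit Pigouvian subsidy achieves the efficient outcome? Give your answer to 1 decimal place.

subsidy = 6.2 per unit

Social marginal benefit = demand + MEB = 59.2 - 3.4x.
Set SMB = MC: 59.2 - 3.4x = 40.4 + 2.6x → x* = 3.1333.
The Pigouvian subsidy equals MEB at x*: 5.3 + 0.3×3.1333 = 6.2400.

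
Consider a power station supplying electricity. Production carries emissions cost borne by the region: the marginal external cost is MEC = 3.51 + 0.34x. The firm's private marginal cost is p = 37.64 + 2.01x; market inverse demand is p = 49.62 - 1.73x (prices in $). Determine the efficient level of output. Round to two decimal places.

Social marginal cost = private MC + MEC = 41.15 + 2.35x.
Set SMC = demand: 41.15 + 2.35x = 49.62 - 1.73x → x* = 2.0760.

x* = 2.08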